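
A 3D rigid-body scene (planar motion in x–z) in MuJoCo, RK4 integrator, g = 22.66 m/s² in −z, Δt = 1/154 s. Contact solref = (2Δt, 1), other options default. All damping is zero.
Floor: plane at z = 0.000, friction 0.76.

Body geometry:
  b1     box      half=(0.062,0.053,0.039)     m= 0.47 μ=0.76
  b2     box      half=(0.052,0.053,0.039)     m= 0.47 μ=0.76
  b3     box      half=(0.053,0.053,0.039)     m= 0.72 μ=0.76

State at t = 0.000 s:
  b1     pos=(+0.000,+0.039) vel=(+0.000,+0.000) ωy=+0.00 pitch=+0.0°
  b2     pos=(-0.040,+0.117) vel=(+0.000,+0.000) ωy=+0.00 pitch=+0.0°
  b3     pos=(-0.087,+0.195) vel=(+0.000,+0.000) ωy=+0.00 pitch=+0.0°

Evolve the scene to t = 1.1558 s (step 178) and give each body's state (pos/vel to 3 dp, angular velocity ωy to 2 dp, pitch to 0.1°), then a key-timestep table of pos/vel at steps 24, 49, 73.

State at t = 1.1558 s:
  b1     pos=(+0.000,+0.039) vel=(+0.000,+0.000) ωy=+0.00 pitch=+0.0°
  b2     pos=(-0.108,+0.052) vel=(+0.000,+0.000) ωy=+0.00 pitch=-90.0°
  b3     pos=(-0.218,+0.053) vel=(+0.000,+0.000) ωy=+0.00 pitch=-90.0°

Key-timestep trajectory:
   step    t(s)  b1.x    b1.z    b1.vx   b1.vz   b2.x    b2.z    b2.vx   b2.vz   b3.x    b3.z    b3.vx   b3.vz 
     24  0.1558   +0.000  +0.039  +0.003  +0.000   -0.051  +0.121  -0.190  +0.051   -0.117  +0.183  -0.479  -0.253
     49  0.3182   +0.000  +0.039  +0.000  +0.000   -0.118  +0.050  +0.065  -0.101   -0.229  +0.056  -0.318  +0.315
     73  0.4740   +0.000  +0.039  +0.000  +0.000   -0.108  +0.052  +0.001  +0.001   -0.228  +0.059  +0.370  -0.185


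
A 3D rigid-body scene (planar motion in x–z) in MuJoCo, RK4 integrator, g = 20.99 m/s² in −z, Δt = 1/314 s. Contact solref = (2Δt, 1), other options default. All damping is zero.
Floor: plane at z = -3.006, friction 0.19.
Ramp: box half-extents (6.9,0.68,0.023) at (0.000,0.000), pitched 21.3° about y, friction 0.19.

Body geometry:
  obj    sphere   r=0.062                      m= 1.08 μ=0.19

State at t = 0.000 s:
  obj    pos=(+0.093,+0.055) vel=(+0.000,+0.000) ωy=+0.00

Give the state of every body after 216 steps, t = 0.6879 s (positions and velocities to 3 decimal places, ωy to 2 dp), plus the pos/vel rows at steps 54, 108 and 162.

State at t = 0.6879 s:
  obj    pos=(+1.294,-0.413) vel=(+3.491,-1.361) ωy=+60.41

Key-timestep trajectory:
   step    t(s)  obj.x    obj.z    obj.vx   obj.vz 
     54  0.1720   +0.168  +0.026  +0.873  -0.340
    108  0.3439   +0.393  -0.062  +1.745  -0.681
    162  0.5159   +0.768  -0.208  +2.618  -1.021


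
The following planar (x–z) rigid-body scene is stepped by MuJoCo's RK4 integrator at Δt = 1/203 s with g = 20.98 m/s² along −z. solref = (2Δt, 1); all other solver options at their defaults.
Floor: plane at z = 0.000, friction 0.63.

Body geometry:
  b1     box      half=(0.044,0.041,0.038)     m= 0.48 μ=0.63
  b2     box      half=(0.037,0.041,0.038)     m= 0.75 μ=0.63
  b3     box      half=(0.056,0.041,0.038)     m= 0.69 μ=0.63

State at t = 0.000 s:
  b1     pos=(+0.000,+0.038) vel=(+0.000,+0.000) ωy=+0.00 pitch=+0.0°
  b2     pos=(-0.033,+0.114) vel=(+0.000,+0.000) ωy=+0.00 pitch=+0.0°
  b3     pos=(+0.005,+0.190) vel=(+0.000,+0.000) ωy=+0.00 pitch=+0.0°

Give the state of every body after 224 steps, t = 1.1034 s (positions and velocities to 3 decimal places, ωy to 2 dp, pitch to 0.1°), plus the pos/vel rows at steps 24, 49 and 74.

State at t = 1.1034 s:
  b1     pos=(+0.000,+0.038) vel=(+0.000,+0.000) ωy=+0.00 pitch=+0.0°
  b2     pos=(-0.033,+0.114) vel=(+0.000,+0.000) ωy=+0.00 pitch=-0.1°
  b3     pos=(+0.139,+0.038) vel=(+0.000,+0.000) ωy=+0.00 pitch=+180.0°

Key-timestep trajectory:
   step    t(s)  b1.x    b1.z    b1.vx   b1.vz   b2.x    b2.z    b2.vx   b2.vz   b3.x    b3.z    b3.vx   b3.vz 
     24  0.1182   +0.000  +0.038  +0.000  +0.000   -0.033  +0.114  -0.001  +0.000   +0.008  +0.190  +0.066  -0.007
     49  0.2414   +0.000  +0.038  +0.000  +0.000   -0.033  +0.114  -0.001  +0.001   +0.032  +0.178  +0.350  -0.397
     74  0.3645   +0.000  +0.038  +0.000  +0.000   -0.033  +0.114  +0.000  +0.000   +0.111  +0.088  +0.861  -1.285


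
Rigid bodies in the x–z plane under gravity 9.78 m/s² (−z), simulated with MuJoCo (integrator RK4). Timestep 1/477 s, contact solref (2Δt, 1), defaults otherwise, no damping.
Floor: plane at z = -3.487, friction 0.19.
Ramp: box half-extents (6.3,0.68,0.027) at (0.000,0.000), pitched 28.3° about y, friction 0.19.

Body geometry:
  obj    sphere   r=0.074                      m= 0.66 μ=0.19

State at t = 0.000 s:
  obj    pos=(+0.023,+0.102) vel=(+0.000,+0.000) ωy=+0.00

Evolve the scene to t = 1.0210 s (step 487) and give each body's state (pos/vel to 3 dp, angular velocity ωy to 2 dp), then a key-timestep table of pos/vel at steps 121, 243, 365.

State at t = 1.0210 s:
  obj    pos=(+1.543,-0.716) vel=(+2.977,-1.603) ωy=+45.69

Key-timestep trajectory:
   step    t(s)  obj.x    obj.z    obj.vx   obj.vz 
    121  0.2537   +0.117  +0.052  +0.740  -0.398
    243  0.5094   +0.402  -0.102  +1.486  -0.800
    365  0.7652   +0.877  -0.357  +2.231  -1.202


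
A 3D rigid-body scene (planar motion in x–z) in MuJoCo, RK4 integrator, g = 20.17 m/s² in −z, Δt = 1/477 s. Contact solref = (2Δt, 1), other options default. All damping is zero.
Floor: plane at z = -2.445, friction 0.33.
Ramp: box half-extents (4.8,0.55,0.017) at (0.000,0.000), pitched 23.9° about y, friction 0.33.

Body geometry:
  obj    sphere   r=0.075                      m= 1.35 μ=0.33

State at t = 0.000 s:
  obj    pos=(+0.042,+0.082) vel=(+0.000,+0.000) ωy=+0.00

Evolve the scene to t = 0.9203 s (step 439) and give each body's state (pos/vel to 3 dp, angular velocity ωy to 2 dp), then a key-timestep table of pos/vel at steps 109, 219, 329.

State at t = 0.9203 s:
  obj    pos=(+2.302,-0.920) vel=(+4.911,-2.176) ωy=+71.62

Key-timestep trajectory:
   step    t(s)  obj.x    obj.z    obj.vx   obj.vz 
    109  0.2285   +0.181  +0.020  +1.220  -0.540
    219  0.4591   +0.605  -0.167  +2.450  -1.086
    329  0.6897   +1.311  -0.481  +3.681  -1.631


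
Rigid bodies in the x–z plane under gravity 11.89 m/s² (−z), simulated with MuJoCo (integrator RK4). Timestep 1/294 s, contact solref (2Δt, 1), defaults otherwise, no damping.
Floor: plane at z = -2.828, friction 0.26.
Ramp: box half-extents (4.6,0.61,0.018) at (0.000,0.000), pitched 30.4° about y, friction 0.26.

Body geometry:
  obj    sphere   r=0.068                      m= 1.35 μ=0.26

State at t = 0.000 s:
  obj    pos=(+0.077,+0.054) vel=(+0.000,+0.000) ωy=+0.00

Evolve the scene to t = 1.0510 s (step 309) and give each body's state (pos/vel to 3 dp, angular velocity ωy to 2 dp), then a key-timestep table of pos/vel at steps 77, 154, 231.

State at t = 1.0510 s:
  obj    pos=(+2.125,-1.147) vel=(+3.896,-2.286) ωy=+66.42

Key-timestep trajectory:
   step    t(s)  obj.x    obj.z    obj.vx   obj.vz 
     77  0.2619   +0.204  -0.020  +0.971  -0.570
    154  0.5238   +0.586  -0.244  +1.942  -1.139
    231  0.7857   +1.222  -0.617  +2.913  -1.709


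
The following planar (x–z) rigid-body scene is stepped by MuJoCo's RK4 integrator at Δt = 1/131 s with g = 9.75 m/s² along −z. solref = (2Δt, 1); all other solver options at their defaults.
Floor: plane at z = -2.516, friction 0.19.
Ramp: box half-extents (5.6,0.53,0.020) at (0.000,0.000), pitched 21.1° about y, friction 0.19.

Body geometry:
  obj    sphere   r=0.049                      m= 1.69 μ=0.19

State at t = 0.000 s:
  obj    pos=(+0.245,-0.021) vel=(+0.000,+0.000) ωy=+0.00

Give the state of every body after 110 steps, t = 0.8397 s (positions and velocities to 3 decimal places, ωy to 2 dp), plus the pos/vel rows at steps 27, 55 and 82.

State at t = 0.8397 s:
  obj    pos=(+1.070,-0.339) vel=(+1.964,-0.758) ωy=+42.95

Key-timestep trajectory:
   step    t(s)  obj.x    obj.z    obj.vx   obj.vz 
     27  0.2061   +0.295  -0.040  +0.482  -0.186
     55  0.4198   +0.451  -0.100  +0.982  -0.379
     82  0.6260   +0.703  -0.197  +1.464  -0.565


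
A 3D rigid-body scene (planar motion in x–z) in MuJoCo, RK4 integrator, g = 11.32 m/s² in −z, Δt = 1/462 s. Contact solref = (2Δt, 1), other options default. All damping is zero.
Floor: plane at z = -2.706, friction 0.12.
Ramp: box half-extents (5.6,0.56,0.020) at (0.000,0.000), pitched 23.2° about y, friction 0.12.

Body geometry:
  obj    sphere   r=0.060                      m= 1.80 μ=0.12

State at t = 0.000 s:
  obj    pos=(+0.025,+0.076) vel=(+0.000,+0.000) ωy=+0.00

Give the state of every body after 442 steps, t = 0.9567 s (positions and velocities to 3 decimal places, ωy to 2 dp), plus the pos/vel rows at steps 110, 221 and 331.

State at t = 0.9567 s:
  obj    pos=(+1.378,-0.504) vel=(+2.825,-1.217) ωy=+49.62

Key-timestep trajectory:
   step    t(s)  obj.x    obj.z    obj.vx   obj.vz 
    110  0.2381   +0.109  +0.040  +0.703  -0.309
    221  0.4784   +0.364  -0.069  +1.413  -0.612
    331  0.7165   +0.784  -0.249  +2.119  -0.902


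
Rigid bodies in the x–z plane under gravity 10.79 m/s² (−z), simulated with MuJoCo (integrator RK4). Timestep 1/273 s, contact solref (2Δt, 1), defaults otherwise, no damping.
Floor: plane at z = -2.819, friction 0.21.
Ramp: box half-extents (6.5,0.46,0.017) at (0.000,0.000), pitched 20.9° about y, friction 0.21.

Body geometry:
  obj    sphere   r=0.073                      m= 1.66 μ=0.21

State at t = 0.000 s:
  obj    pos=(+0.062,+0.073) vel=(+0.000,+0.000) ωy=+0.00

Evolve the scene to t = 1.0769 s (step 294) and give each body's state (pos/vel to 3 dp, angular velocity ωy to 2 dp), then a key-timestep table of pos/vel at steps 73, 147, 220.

State at t = 1.0769 s:
  obj    pos=(+1.551,-0.496) vel=(+2.766,-1.056) ωy=+40.56

Key-timestep trajectory:
   step    t(s)  obj.x    obj.z    obj.vx   obj.vz 
     73  0.2674   +0.154  +0.038  +0.687  -0.262
    147  0.5385   +0.434  -0.070  +1.383  -0.528
    220  0.8059   +0.896  -0.246  +2.070  -0.790


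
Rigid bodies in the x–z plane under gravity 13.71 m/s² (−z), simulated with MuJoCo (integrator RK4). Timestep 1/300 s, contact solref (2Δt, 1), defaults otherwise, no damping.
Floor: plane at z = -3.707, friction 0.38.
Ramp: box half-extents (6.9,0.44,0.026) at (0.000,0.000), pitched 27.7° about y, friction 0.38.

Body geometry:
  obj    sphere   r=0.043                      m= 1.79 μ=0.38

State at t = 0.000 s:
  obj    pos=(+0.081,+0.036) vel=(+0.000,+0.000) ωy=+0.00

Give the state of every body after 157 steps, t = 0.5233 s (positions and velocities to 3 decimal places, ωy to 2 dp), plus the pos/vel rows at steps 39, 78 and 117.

State at t = 0.5233 s:
  obj    pos=(+0.633,-0.254) vel=(+2.109,-1.107) ωy=+55.39

Key-timestep trajectory:
   step    t(s)  obj.x    obj.z    obj.vx   obj.vz 
     39  0.1300   +0.115  +0.018  +0.524  -0.275
     78  0.2600   +0.217  -0.036  +1.048  -0.550
    117  0.3900   +0.387  -0.125  +1.572  -0.825


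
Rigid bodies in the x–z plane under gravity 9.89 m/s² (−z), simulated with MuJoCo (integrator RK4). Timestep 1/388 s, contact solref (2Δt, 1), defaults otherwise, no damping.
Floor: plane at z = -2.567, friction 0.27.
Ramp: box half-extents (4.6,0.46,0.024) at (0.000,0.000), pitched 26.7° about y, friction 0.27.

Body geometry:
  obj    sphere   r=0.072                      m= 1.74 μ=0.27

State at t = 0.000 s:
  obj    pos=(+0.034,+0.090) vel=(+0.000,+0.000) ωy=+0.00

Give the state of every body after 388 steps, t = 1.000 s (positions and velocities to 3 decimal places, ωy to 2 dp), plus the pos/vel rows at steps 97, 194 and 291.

State at t = 1.000 s:
  obj    pos=(+1.452,-0.623) vel=(+2.836,-1.426) ωy=+44.08

Key-timestep trajectory:
   step    t(s)  obj.x    obj.z    obj.vx   obj.vz 
     97  0.2500   +0.123  +0.046  +0.709  -0.357
    194  0.5000   +0.389  -0.088  +1.418  -0.713
    291  0.7500   +0.832  -0.311  +2.127  -1.070


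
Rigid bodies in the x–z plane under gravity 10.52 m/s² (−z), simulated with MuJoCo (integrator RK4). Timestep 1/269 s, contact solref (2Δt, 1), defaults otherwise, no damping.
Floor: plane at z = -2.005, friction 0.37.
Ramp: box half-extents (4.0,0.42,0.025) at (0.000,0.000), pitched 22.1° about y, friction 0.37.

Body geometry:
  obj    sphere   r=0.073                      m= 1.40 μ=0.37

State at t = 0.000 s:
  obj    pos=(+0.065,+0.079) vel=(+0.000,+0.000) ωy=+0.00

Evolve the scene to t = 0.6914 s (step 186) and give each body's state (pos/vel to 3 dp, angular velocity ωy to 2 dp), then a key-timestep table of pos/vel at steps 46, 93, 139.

State at t = 0.6914 s:
  obj    pos=(+0.691,-0.175) vel=(+1.811,-0.735) ωy=+26.77

Key-timestep trajectory:
   step    t(s)  obj.x    obj.z    obj.vx   obj.vz 
     46  0.1710   +0.103  +0.064  +0.448  -0.182
     93  0.3457   +0.222  +0.016  +0.906  -0.368
    139  0.5167   +0.415  -0.063  +1.354  -0.550


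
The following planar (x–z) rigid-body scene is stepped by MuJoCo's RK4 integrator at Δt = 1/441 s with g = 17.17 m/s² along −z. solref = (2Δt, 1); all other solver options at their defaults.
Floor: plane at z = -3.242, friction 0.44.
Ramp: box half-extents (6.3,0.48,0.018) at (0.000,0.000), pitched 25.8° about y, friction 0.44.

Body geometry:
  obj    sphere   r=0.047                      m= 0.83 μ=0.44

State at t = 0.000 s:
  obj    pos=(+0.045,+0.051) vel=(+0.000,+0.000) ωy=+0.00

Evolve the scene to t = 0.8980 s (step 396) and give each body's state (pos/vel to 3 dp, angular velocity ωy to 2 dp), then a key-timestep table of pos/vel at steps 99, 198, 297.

State at t = 0.8980 s:
  obj    pos=(+1.982,-0.886) vel=(+4.315,-2.086) ωy=+101.97

Key-timestep trajectory:
   step    t(s)  obj.x    obj.z    obj.vx   obj.vz 
     99  0.2245   +0.166  -0.008  +1.079  -0.522
    198  0.4490   +0.529  -0.184  +2.158  -1.043
    297  0.6735   +1.135  -0.476  +3.237  -1.565


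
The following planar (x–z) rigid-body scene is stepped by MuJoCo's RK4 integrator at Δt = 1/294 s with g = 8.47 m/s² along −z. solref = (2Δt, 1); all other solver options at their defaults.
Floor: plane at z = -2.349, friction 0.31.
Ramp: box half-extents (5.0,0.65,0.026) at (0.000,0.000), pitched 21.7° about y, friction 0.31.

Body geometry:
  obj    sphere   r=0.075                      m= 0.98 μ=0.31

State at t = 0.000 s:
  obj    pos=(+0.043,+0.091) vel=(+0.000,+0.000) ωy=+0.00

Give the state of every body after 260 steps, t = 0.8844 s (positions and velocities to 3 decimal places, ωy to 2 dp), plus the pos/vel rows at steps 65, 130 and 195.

State at t = 0.8844 s:
  obj    pos=(+0.856,-0.232) vel=(+1.838,-0.731) ωy=+26.37

Key-timestep trajectory:
   step    t(s)  obj.x    obj.z    obj.vx   obj.vz 
     65  0.2211   +0.094  +0.071  +0.460  -0.183
    130  0.4422   +0.246  +0.011  +0.919  -0.366
    195  0.6633   +0.500  -0.090  +1.379  -0.549


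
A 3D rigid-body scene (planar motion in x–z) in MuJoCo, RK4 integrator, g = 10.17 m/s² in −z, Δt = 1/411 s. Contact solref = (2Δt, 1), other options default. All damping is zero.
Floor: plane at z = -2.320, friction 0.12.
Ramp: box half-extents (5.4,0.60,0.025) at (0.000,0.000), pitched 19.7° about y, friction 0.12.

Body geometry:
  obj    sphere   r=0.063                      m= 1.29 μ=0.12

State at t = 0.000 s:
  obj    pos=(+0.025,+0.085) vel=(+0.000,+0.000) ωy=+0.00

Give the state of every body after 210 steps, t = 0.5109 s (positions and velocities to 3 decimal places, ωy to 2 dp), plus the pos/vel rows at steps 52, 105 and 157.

State at t = 0.5109 s:
  obj    pos=(+0.326,-0.023) vel=(+1.178,-0.422) ωy=+19.85

Key-timestep trajectory:
   step    t(s)  obj.x    obj.z    obj.vx   obj.vz 
     52  0.1265   +0.043  +0.078  +0.292  -0.104
    105  0.2555   +0.100  +0.058  +0.589  -0.211
    157  0.3820   +0.193  +0.024  +0.881  -0.315


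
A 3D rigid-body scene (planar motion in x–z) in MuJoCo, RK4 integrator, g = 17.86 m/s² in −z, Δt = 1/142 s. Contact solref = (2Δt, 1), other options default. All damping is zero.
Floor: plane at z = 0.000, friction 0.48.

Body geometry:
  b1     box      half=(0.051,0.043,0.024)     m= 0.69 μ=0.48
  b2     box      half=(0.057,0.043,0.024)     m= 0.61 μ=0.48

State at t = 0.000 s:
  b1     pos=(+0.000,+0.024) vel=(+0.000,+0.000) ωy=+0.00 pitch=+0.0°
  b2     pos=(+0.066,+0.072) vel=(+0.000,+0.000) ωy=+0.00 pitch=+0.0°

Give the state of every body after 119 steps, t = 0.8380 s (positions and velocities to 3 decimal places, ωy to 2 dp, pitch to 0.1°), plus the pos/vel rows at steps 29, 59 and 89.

State at t = 0.8380 s:
  b1     pos=(-0.001,+0.024) vel=(-0.001,+0.000) ωy=+0.00 pitch=+0.0°
  b2     pos=(+0.077,+0.056) vel=(+0.000,-0.001) ωy=-0.02 pitch=+42.3°

Key-timestep trajectory:
   step    t(s)  b1.x    b1.z    b1.vx   b1.vz   b2.x    b2.z    b2.vx   b2.vz 
     29  0.2042   +0.000  +0.024  -0.006  +0.001   +0.076  +0.056  -0.045  -0.013
     59  0.4155   +0.000  +0.024  -0.001  +0.000   +0.077  +0.056  +0.000  -0.001
     89  0.6268   +0.000  +0.024  -0.001  +0.000   +0.077  +0.056  +0.000  -0.001


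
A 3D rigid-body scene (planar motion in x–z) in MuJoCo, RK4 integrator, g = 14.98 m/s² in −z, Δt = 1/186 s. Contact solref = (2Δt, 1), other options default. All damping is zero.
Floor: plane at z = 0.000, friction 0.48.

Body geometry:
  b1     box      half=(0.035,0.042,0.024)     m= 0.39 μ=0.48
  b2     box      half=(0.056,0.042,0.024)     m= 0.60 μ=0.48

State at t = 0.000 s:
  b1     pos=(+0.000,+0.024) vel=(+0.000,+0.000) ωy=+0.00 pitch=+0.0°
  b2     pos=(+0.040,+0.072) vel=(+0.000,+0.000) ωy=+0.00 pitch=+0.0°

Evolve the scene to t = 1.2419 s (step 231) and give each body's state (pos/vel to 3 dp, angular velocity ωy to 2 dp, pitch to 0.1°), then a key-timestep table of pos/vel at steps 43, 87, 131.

State at t = 1.2419 s:
  b1     pos=(+0.000,+0.024) vel=(+0.000,+0.000) ωy=+0.00 pitch=+0.0°
  b2     pos=(+0.098,+0.056) vel=(+0.000,+0.000) ωy=+0.00 pitch=+90.0°

Key-timestep trajectory:
   step    t(s)  b1.x    b1.z    b1.vx   b1.vz   b2.x    b2.z    b2.vx   b2.vz 
     43  0.2312   +0.000  +0.024  +0.000  +0.000   +0.070  +0.061  +0.156  +0.017
     87  0.4677   +0.000  +0.024  +0.000  +0.000   +0.110  +0.060  +0.008  +0.001
    131  0.7043   +0.000  +0.024  +0.000  +0.000   +0.101  +0.057  +0.046  +0.038


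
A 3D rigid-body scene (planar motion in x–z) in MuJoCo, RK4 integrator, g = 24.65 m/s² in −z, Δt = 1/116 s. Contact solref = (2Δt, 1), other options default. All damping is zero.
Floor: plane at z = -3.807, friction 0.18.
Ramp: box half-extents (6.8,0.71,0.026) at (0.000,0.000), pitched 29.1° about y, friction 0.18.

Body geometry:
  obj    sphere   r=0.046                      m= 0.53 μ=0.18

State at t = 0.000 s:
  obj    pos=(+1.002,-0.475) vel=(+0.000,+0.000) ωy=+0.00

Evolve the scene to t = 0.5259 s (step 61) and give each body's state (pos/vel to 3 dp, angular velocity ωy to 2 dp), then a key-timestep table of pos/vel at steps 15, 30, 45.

State at t = 0.5259 s:
  obj    pos=(+2.037,-1.051) vel=(+3.935,-2.190) ωy=+97.78

Key-timestep trajectory:
   step    t(s)  obj.x    obj.z    obj.vx   obj.vz 
     15  0.1293   +1.065  -0.510  +0.969  -0.538
     30  0.2586   +1.252  -0.615  +1.936  -1.077
     45  0.3879   +1.565  -0.789  +2.903  -1.616


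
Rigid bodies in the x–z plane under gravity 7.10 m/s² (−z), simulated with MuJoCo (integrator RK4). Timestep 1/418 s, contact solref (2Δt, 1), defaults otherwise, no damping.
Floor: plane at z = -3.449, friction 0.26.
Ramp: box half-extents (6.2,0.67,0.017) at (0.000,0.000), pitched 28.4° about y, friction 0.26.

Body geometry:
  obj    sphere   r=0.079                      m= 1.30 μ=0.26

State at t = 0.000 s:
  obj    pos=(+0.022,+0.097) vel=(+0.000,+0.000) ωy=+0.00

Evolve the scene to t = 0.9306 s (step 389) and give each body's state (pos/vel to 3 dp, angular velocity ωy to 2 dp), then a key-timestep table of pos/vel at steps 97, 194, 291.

State at t = 0.9306 s:
  obj    pos=(+0.941,-0.400) vel=(+1.975,-1.068) ωy=+28.41

Key-timestep trajectory:
   step    t(s)  obj.x    obj.z    obj.vx   obj.vz 
     97  0.2321   +0.079  +0.066  +0.492  -0.266
    194  0.4641   +0.251  -0.026  +0.985  -0.532
    291  0.6962   +0.536  -0.181  +1.477  -0.799


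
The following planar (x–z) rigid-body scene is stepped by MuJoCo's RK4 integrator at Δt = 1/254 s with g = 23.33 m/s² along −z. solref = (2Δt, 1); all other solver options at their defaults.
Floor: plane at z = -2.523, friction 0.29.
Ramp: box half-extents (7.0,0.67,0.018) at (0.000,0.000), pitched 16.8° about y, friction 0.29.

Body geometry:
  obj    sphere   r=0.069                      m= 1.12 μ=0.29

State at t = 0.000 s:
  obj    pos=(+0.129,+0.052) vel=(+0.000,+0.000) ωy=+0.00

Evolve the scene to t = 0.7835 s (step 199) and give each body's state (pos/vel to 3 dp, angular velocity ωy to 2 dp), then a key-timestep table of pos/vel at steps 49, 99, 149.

State at t = 0.7835 s:
  obj    pos=(+1.544,-0.375) vel=(+3.613,-1.091) ωy=+54.68

Key-timestep trajectory:
   step    t(s)  obj.x    obj.z    obj.vx   obj.vz 
     49  0.1929   +0.215  +0.026  +0.890  -0.269
     99  0.3898   +0.479  -0.054  +1.797  -0.543
    149  0.5866   +0.922  -0.188  +2.705  -0.817


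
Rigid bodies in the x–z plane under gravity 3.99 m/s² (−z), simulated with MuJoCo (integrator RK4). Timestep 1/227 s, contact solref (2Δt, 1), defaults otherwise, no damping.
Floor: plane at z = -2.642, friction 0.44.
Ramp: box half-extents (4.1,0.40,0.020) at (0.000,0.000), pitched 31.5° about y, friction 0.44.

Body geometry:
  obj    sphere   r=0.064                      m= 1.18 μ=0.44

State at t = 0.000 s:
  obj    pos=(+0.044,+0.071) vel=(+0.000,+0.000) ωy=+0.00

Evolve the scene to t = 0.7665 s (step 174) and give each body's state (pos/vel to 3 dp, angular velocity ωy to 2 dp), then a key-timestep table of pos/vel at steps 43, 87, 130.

State at t = 0.7665 s:
  obj    pos=(+0.417,-0.157) vel=(+0.973,-0.596) ωy=+17.83

Key-timestep trajectory:
   step    t(s)  obj.x    obj.z    obj.vx   obj.vz 
     43  0.1894   +0.067  +0.057  +0.241  -0.147
     87  0.3833   +0.138  +0.014  +0.487  -0.298
    130  0.5727   +0.252  -0.056  +0.727  -0.446


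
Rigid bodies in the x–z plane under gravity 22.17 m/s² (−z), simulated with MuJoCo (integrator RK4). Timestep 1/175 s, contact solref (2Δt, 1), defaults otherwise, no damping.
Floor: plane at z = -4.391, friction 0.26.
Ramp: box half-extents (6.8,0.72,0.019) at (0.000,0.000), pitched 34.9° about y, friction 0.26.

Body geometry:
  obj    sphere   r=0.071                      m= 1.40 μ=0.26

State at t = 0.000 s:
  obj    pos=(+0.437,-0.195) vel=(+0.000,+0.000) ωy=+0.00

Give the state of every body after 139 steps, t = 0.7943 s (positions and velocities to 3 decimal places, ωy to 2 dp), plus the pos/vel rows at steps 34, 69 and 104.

State at t = 0.7943 s:
  obj    pos=(+2.782,-1.831) vel=(+5.903,-4.118) ωy=+101.32

Key-timestep trajectory:
   step    t(s)  obj.x    obj.z    obj.vx   obj.vz 
     34  0.1943   +0.577  -0.293  +1.445  -1.008
     69  0.3943   +1.015  -0.598  +2.931  -2.044
    104  0.5943   +1.750  -1.111  +4.417  -3.081


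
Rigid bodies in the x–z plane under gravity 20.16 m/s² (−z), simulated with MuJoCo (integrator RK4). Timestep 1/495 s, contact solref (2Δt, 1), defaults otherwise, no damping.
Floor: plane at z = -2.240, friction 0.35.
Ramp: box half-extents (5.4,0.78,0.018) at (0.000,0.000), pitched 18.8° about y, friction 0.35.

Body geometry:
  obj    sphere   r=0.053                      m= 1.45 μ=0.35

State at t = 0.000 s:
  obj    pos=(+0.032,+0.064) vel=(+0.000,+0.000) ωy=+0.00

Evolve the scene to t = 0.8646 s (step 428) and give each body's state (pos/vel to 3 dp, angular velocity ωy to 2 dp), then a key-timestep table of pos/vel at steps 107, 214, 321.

State at t = 0.8646 s:
  obj    pos=(+1.674,-0.495) vel=(+3.798,-1.293) ωy=+75.70

Key-timestep trajectory:
   step    t(s)  obj.x    obj.z    obj.vx   obj.vz 
    107  0.2162   +0.135  +0.029  +0.950  -0.323
    214  0.4323   +0.443  -0.076  +1.899  -0.647
    321  0.6485   +0.956  -0.250  +2.849  -0.970


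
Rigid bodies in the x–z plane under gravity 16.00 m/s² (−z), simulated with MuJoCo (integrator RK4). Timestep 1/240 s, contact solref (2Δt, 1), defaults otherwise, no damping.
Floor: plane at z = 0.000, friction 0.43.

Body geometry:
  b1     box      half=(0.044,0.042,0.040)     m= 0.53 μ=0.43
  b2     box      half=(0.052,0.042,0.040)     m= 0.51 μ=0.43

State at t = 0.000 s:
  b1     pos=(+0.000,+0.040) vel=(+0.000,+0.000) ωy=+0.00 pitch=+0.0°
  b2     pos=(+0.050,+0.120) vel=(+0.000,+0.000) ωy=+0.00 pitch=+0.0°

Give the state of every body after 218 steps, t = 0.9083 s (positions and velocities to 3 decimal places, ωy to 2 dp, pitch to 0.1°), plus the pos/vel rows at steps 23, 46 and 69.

State at t = 0.9083 s:
  b1     pos=(+0.000,+0.040) vel=(+0.000,+0.000) ωy=+0.00 pitch=+0.0°
  b2     pos=(+0.100,+0.052) vel=(+0.000,+0.000) ωy=+0.00 pitch=+90.0°

Key-timestep trajectory:
   step    t(s)  b1.x    b1.z    b1.vx   b1.vz   b2.x    b2.z    b2.vx   b2.vz 
     23  0.0958   +0.000  +0.040  +0.000  +0.000   +0.057  +0.118  +0.164  -0.053
     46  0.1917   +0.000  +0.040  +0.000  +0.000   +0.084  +0.092  +0.362  -0.721
     69  0.2875   +0.000  +0.040  +0.000  +0.000   +0.105  +0.055  -0.050  -0.027


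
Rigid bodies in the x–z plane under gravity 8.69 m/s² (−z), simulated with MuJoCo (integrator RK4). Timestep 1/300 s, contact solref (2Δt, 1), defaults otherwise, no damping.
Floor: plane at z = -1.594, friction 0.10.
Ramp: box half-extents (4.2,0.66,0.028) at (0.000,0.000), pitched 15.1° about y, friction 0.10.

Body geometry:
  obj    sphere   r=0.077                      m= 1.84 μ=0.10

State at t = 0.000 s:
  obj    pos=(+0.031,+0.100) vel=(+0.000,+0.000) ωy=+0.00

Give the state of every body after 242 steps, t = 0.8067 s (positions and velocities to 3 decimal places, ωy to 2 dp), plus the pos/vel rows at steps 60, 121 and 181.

State at t = 0.8067 s:
  obj    pos=(+0.539,-0.037) vel=(+1.259,-0.340) ωy=+16.94

Key-timestep trajectory:
   step    t(s)  obj.x    obj.z    obj.vx   obj.vz 
     60  0.2000   +0.062  +0.092  +0.312  -0.084
    121  0.4033   +0.158  +0.066  +0.630  -0.170
    181  0.6033   +0.315  +0.024  +0.942  -0.254


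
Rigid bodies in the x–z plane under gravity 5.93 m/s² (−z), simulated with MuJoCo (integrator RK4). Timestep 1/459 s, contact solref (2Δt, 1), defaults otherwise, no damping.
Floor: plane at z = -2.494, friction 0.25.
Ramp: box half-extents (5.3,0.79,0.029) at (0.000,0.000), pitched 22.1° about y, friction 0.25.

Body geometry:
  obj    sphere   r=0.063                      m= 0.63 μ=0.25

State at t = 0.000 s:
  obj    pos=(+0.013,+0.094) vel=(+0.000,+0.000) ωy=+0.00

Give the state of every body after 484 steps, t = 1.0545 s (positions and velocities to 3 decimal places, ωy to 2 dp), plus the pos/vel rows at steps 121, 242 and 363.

State at t = 1.0545 s:
  obj    pos=(+0.834,-0.239) vel=(+1.557,-0.632) ωy=+26.67

Key-timestep trajectory:
   step    t(s)  obj.x    obj.z    obj.vx   obj.vz 
    121  0.2636   +0.064  +0.073  +0.389  -0.158
    242  0.5272   +0.218  +0.011  +0.778  -0.316
    363  0.7908   +0.475  -0.093  +1.168  -0.474


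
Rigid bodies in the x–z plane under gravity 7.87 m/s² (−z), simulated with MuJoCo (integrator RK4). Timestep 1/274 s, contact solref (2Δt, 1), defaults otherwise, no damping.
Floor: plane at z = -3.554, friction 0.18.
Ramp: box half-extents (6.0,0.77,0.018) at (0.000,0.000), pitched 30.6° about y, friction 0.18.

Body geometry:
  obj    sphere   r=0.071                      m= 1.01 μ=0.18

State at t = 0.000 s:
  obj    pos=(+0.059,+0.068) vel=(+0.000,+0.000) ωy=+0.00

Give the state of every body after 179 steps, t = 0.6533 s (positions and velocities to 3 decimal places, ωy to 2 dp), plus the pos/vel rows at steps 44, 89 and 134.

State at t = 0.6533 s:
  obj    pos=(+0.585,-0.243) vel=(+1.609,-0.952) ωy=+26.32

Key-timestep trajectory:
   step    t(s)  obj.x    obj.z    obj.vx   obj.vz 
     44  0.1606   +0.091  +0.050  +0.396  -0.234
     89  0.3248   +0.189  -0.009  +0.800  -0.473
    134  0.4891   +0.354  -0.106  +1.205  -0.712


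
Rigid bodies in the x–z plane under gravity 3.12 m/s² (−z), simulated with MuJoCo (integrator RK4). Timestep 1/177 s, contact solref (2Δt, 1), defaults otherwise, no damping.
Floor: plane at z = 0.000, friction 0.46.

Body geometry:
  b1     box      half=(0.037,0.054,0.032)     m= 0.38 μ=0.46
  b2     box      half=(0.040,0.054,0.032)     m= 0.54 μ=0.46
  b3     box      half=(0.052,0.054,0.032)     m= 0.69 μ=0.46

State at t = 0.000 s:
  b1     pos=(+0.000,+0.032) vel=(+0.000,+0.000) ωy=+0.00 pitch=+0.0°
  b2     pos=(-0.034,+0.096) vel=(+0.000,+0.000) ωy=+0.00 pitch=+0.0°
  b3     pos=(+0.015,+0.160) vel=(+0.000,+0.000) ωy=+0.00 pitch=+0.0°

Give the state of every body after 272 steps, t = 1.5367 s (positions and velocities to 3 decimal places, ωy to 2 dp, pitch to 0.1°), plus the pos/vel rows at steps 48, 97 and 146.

State at t = 1.5367 s:
  b1     pos=(+0.000,+0.032) vel=(+0.000,+0.000) ωy=+0.00 pitch=+0.0°
  b2     pos=(-0.034,+0.096) vel=(+0.000,+0.000) ωy=+0.00 pitch=+0.0°
  b3     pos=(+0.165,+0.032) vel=(+0.000,+0.000) ωy=+0.00 pitch=+180.0°

Key-timestep trajectory:
   step    t(s)  b1.x    b1.z    b1.vx   b1.vz   b2.x    b2.z    b2.vx   b2.vz   b3.x    b3.z    b3.vx   b3.vz 
     48  0.2712   +0.000  +0.032  +0.000  +0.000   -0.034  +0.096  +0.000  +0.000   +0.031  +0.150  +0.117  -0.127
     97  0.5480   +0.000  +0.032  +0.000  +0.000   -0.034  +0.096  +0.000  +0.000   +0.087  +0.098  +0.266  -0.331
    146  0.8249   +0.000  +0.032  +0.000  +0.000   -0.034  +0.096  +0.000  +0.000   +0.162  +0.032  +0.096  -0.005


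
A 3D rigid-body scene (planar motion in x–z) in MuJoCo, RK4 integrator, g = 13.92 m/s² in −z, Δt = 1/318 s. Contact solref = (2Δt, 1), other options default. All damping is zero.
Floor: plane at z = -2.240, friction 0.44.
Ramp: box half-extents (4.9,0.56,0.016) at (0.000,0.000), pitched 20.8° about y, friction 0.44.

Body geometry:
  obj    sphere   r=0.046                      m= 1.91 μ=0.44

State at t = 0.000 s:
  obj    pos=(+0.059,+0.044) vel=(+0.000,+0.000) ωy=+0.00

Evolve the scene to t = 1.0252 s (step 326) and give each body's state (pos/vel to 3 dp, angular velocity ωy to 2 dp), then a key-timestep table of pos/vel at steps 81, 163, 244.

State at t = 1.0252 s:
  obj    pos=(+1.793,-0.615) vel=(+3.384,-1.285) ωy=+78.68

Key-timestep trajectory:
   step    t(s)  obj.x    obj.z    obj.vx   obj.vz 
     81  0.2547   +0.166  +0.003  +0.841  -0.319
    163  0.5126   +0.493  -0.121  +1.692  -0.643
    244  0.7673   +1.031  -0.325  +2.533  -0.962


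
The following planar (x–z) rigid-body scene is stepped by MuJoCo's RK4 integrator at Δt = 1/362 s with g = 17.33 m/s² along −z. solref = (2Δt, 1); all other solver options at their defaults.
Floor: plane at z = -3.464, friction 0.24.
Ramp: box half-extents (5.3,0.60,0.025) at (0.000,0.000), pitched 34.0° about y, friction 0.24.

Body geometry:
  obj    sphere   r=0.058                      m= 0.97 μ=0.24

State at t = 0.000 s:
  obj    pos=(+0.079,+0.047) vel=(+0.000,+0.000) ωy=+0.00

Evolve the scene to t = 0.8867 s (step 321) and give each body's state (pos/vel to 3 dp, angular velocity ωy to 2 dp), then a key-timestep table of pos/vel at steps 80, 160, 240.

State at t = 0.8867 s:
  obj    pos=(+2.335,-1.475) vel=(+5.089,-3.433) ωy=+105.81

Key-timestep trajectory:
   step    t(s)  obj.x    obj.z    obj.vx   obj.vz 
     80  0.2210   +0.219  -0.048  +1.269  -0.856
    160  0.4420   +0.640  -0.331  +2.537  -1.711
    240  0.6630   +1.340  -0.804  +3.805  -2.566


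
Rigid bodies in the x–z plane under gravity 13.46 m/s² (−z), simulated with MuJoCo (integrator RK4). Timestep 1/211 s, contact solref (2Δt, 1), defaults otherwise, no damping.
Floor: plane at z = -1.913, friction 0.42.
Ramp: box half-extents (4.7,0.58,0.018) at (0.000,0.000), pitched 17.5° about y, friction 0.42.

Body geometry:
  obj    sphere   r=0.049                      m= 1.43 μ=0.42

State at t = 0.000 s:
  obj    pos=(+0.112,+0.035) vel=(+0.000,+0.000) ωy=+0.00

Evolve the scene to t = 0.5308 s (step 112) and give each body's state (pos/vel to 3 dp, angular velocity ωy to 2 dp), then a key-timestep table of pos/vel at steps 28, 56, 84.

State at t = 0.5308 s:
  obj    pos=(+0.500,-0.088) vel=(+1.464,-0.461) ωy=+31.31

Key-timestep trajectory:
   step    t(s)  obj.x    obj.z    obj.vx   obj.vz 
     28  0.1327   +0.136  +0.027  +0.366  -0.115
     56  0.2654   +0.209  +0.004  +0.732  -0.231
     84  0.3981   +0.331  -0.034  +1.098  -0.346


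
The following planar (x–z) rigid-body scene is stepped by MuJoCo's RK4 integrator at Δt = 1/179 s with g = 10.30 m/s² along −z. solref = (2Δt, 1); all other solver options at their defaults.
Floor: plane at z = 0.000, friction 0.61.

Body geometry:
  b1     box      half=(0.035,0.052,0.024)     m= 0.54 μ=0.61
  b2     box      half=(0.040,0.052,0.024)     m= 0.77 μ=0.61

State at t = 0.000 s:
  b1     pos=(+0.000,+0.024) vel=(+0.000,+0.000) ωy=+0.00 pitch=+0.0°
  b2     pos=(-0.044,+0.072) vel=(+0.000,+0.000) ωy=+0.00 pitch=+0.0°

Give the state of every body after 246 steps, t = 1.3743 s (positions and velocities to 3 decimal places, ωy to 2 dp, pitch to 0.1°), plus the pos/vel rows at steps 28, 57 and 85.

State at t = 1.3743 s:
  b1     pos=(+0.000,+0.024) vel=(+0.000,+0.000) ωy=+0.00 pitch=+0.0°
  b2     pos=(-0.083,+0.040) vel=(+0.000,+0.000) ωy=+0.00 pitch=-90.0°

Key-timestep trajectory:
   step    t(s)  b1.x    b1.z    b1.vx   b1.vz   b2.x    b2.z    b2.vx   b2.vz 
     28  0.1564   +0.000  +0.024  +0.000  +0.000   -0.063  +0.049  -0.191  -0.575
     57  0.3184   +0.000  +0.024  +0.000  +0.000   -0.095  +0.045  -0.003  +0.001
     85  0.4749   +0.000  +0.024  +0.000  +0.000   -0.079  +0.042  -0.001  +0.009


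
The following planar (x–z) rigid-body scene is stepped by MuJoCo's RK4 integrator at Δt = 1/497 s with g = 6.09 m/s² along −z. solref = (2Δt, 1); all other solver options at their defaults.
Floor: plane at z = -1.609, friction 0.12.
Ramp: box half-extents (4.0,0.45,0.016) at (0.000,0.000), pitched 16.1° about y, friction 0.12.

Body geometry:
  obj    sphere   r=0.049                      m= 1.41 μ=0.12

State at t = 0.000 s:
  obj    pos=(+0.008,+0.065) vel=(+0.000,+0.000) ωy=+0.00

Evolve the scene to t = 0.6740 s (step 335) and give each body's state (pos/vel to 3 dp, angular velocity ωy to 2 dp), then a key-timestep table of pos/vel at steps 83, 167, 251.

State at t = 0.6740 s:
  obj    pos=(+0.271,-0.011) vel=(+0.781,-0.225) ωy=+16.59

Key-timestep trajectory:
   step    t(s)  obj.x    obj.z    obj.vx   obj.vz 
     83  0.1670   +0.024  +0.061  +0.194  -0.056
    167  0.3360   +0.074  +0.046  +0.389  -0.112
    251  0.5050   +0.156  +0.023  +0.585  -0.169


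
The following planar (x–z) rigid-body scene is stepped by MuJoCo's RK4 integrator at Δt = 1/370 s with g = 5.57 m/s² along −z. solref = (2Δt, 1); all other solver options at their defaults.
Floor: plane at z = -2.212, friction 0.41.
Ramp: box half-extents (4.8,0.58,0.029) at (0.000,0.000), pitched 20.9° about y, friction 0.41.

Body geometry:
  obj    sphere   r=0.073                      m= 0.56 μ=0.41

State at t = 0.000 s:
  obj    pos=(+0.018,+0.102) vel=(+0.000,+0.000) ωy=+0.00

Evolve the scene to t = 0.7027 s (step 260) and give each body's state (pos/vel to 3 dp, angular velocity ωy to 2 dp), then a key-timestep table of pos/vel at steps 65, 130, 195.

State at t = 0.7027 s:
  obj    pos=(+0.345,-0.023) vel=(+0.932,-0.356) ωy=+13.66

Key-timestep trajectory:
   step    t(s)  obj.x    obj.z    obj.vx   obj.vz 
     65  0.1757   +0.039  +0.094  +0.233  -0.089
    130  0.3514   +0.100  +0.071  +0.466  -0.178
    195  0.5270   +0.202  +0.032  +0.699  -0.267


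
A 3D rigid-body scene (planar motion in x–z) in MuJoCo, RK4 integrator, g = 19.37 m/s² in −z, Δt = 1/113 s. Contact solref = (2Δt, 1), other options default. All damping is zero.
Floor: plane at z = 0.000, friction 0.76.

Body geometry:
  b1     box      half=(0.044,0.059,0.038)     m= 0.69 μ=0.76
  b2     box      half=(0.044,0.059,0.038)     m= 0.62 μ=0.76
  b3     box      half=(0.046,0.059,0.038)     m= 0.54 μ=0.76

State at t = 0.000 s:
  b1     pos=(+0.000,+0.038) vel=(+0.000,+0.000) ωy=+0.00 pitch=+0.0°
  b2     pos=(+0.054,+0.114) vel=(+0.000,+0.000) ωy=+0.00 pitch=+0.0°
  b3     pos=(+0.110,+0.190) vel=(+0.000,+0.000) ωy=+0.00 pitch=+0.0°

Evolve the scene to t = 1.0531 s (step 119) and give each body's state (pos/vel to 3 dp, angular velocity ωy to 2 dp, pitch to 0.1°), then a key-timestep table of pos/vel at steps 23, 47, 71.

State at t = 1.0531 s:
  b1     pos=(+0.000,+0.038) vel=(+0.000,+0.000) ωy=+0.00 pitch=+0.0°
  b2     pos=(+0.100,+0.044) vel=(+0.000,+0.000) ωy=+0.00 pitch=+90.0°
  b3     pos=(+0.227,+0.046) vel=(+0.000,+0.000) ωy=+0.00 pitch=+90.0°

Key-timestep trajectory:
   step    t(s)  b1.x    b1.z    b1.vx   b1.vz   b2.x    b2.z    b2.vx   b2.vz   b3.x    b3.z    b3.vx   b3.vz 
     23  0.2035   +0.000  +0.038  +0.000  +0.000   +0.104  +0.037  +0.053  +0.046   +0.229  +0.040  +0.634  +0.201
     47  0.4159   +0.000  +0.038  +0.000  +0.000   +0.100  +0.044  +0.000  +0.000   +0.263  +0.059  +0.006  +0.000
     71  0.6283   +0.000  +0.038  +0.000  +0.000   +0.100  +0.044  +0.000  +0.000   +0.236  +0.051  -0.408  -0.281


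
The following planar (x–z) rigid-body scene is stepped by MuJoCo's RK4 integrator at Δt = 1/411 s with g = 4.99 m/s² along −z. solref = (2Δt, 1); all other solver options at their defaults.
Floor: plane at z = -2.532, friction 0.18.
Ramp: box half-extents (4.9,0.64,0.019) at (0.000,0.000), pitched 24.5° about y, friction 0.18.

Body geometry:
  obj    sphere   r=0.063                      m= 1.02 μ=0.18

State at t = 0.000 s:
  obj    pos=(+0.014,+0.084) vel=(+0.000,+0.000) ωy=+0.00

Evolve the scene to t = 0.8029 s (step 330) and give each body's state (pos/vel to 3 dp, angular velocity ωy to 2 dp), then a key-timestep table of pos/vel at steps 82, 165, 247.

State at t = 0.8029 s:
  obj    pos=(+0.448,-0.114) vel=(+1.080,-0.492) ωy=+18.83

Key-timestep trajectory:
   step    t(s)  obj.x    obj.z    obj.vx   obj.vz 
     82  0.1995   +0.041  +0.072  +0.268  -0.122
    165  0.4015   +0.122  +0.034  +0.540  -0.246
    247  0.6010   +0.257  -0.027  +0.808  -0.368


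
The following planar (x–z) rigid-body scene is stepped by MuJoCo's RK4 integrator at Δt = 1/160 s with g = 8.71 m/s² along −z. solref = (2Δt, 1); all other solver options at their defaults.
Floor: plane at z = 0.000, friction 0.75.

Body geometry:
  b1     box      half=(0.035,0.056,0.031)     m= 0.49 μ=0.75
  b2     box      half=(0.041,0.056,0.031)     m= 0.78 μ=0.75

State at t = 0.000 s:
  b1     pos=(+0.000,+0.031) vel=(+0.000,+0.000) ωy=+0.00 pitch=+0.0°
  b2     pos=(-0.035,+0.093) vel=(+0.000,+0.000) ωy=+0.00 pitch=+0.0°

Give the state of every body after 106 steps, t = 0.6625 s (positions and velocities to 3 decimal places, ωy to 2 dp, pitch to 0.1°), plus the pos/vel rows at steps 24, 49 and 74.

State at t = 0.6625 s:
  b1     pos=(+0.000,+0.031) vel=(+0.000,+0.000) ωy=+0.00 pitch=+0.0°
  b2     pos=(-0.074,+0.041) vel=(+0.000,+0.000) ωy=+0.00 pitch=-90.0°

Key-timestep trajectory:
   step    t(s)  b1.x    b1.z    b1.vx   b1.vz   b2.x    b2.z    b2.vx   b2.vz 
     24  0.1500   +0.000  +0.031  +0.000  +0.000   -0.036  +0.093  -0.010  +0.000
     49  0.3063   +0.000  +0.031  +0.000  +0.000   -0.040  +0.092  -0.062  -0.010
     74  0.4625   +0.000  +0.031  +0.000  +0.000   -0.063  +0.075  -0.219  -0.417


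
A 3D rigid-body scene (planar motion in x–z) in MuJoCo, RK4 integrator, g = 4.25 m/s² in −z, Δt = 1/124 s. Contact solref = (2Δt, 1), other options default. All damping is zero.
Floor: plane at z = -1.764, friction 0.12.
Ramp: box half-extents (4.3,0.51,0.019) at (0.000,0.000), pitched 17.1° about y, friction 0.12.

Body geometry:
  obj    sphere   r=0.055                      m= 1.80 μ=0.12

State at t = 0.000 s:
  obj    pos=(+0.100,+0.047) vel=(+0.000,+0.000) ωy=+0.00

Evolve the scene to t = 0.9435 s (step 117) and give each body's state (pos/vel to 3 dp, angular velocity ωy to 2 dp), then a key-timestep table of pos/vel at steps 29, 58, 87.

State at t = 0.9435 s:
  obj    pos=(+0.480,-0.070) vel=(+0.805,-0.248) ωy=+15.31

Key-timestep trajectory:
   step    t(s)  obj.x    obj.z    obj.vx   obj.vz 
     29  0.2339   +0.123  +0.039  +0.200  -0.061
     58  0.4677   +0.193  +0.018  +0.399  -0.123
     87  0.7016   +0.310  -0.018  +0.599  -0.184
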